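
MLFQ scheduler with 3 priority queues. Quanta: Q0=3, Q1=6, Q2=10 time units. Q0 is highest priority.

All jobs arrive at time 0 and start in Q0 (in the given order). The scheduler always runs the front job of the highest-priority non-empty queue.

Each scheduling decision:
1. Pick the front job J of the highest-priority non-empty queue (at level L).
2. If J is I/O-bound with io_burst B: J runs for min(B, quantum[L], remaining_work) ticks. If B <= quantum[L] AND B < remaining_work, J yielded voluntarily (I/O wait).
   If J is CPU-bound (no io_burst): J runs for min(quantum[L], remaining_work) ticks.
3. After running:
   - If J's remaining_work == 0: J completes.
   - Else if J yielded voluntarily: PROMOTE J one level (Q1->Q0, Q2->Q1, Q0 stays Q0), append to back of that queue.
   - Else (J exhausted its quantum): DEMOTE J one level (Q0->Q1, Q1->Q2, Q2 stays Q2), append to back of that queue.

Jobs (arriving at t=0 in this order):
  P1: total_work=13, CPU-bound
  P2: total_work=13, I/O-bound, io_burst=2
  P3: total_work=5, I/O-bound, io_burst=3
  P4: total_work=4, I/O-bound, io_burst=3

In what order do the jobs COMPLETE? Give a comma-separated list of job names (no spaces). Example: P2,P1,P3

t=0-3: P1@Q0 runs 3, rem=10, quantum used, demote→Q1. Q0=[P2,P3,P4] Q1=[P1] Q2=[]
t=3-5: P2@Q0 runs 2, rem=11, I/O yield, promote→Q0. Q0=[P3,P4,P2] Q1=[P1] Q2=[]
t=5-8: P3@Q0 runs 3, rem=2, I/O yield, promote→Q0. Q0=[P4,P2,P3] Q1=[P1] Q2=[]
t=8-11: P4@Q0 runs 3, rem=1, I/O yield, promote→Q0. Q0=[P2,P3,P4] Q1=[P1] Q2=[]
t=11-13: P2@Q0 runs 2, rem=9, I/O yield, promote→Q0. Q0=[P3,P4,P2] Q1=[P1] Q2=[]
t=13-15: P3@Q0 runs 2, rem=0, completes. Q0=[P4,P2] Q1=[P1] Q2=[]
t=15-16: P4@Q0 runs 1, rem=0, completes. Q0=[P2] Q1=[P1] Q2=[]
t=16-18: P2@Q0 runs 2, rem=7, I/O yield, promote→Q0. Q0=[P2] Q1=[P1] Q2=[]
t=18-20: P2@Q0 runs 2, rem=5, I/O yield, promote→Q0. Q0=[P2] Q1=[P1] Q2=[]
t=20-22: P2@Q0 runs 2, rem=3, I/O yield, promote→Q0. Q0=[P2] Q1=[P1] Q2=[]
t=22-24: P2@Q0 runs 2, rem=1, I/O yield, promote→Q0. Q0=[P2] Q1=[P1] Q2=[]
t=24-25: P2@Q0 runs 1, rem=0, completes. Q0=[] Q1=[P1] Q2=[]
t=25-31: P1@Q1 runs 6, rem=4, quantum used, demote→Q2. Q0=[] Q1=[] Q2=[P1]
t=31-35: P1@Q2 runs 4, rem=0, completes. Q0=[] Q1=[] Q2=[]

Answer: P3,P4,P2,P1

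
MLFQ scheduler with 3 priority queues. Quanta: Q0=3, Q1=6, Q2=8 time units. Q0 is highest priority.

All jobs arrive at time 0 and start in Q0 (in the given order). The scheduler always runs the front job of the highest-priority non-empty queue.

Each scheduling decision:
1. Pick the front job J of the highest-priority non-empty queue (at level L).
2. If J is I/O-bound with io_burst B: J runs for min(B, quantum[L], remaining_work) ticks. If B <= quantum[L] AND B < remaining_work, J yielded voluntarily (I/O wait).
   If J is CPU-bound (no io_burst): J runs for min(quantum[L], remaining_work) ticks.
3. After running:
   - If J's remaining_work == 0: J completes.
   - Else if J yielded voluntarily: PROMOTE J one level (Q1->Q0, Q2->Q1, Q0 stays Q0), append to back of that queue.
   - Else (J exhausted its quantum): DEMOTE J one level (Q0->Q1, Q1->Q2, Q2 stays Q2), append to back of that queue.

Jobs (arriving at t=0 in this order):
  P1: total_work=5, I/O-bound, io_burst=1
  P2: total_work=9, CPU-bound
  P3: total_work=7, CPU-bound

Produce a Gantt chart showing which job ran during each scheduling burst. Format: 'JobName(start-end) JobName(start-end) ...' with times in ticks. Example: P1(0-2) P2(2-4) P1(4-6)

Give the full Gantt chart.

t=0-1: P1@Q0 runs 1, rem=4, I/O yield, promote→Q0. Q0=[P2,P3,P1] Q1=[] Q2=[]
t=1-4: P2@Q0 runs 3, rem=6, quantum used, demote→Q1. Q0=[P3,P1] Q1=[P2] Q2=[]
t=4-7: P3@Q0 runs 3, rem=4, quantum used, demote→Q1. Q0=[P1] Q1=[P2,P3] Q2=[]
t=7-8: P1@Q0 runs 1, rem=3, I/O yield, promote→Q0. Q0=[P1] Q1=[P2,P3] Q2=[]
t=8-9: P1@Q0 runs 1, rem=2, I/O yield, promote→Q0. Q0=[P1] Q1=[P2,P3] Q2=[]
t=9-10: P1@Q0 runs 1, rem=1, I/O yield, promote→Q0. Q0=[P1] Q1=[P2,P3] Q2=[]
t=10-11: P1@Q0 runs 1, rem=0, completes. Q0=[] Q1=[P2,P3] Q2=[]
t=11-17: P2@Q1 runs 6, rem=0, completes. Q0=[] Q1=[P3] Q2=[]
t=17-21: P3@Q1 runs 4, rem=0, completes. Q0=[] Q1=[] Q2=[]

Answer: P1(0-1) P2(1-4) P3(4-7) P1(7-8) P1(8-9) P1(9-10) P1(10-11) P2(11-17) P3(17-21)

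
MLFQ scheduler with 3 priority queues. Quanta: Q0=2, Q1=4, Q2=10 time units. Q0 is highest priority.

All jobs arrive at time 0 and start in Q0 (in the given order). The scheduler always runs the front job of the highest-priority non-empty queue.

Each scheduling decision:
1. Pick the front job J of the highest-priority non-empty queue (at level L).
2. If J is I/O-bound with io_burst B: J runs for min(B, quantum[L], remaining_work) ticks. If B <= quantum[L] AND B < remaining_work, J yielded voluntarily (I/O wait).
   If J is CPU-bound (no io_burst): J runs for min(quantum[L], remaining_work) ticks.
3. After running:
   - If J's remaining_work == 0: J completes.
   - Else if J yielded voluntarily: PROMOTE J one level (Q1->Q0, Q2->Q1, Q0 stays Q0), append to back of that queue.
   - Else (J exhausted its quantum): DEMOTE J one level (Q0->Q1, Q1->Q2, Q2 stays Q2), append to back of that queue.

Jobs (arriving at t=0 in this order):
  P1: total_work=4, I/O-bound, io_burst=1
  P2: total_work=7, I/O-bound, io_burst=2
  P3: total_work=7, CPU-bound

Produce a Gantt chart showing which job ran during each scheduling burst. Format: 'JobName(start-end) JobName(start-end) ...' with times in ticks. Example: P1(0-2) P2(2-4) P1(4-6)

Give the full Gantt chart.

t=0-1: P1@Q0 runs 1, rem=3, I/O yield, promote→Q0. Q0=[P2,P3,P1] Q1=[] Q2=[]
t=1-3: P2@Q0 runs 2, rem=5, I/O yield, promote→Q0. Q0=[P3,P1,P2] Q1=[] Q2=[]
t=3-5: P3@Q0 runs 2, rem=5, quantum used, demote→Q1. Q0=[P1,P2] Q1=[P3] Q2=[]
t=5-6: P1@Q0 runs 1, rem=2, I/O yield, promote→Q0. Q0=[P2,P1] Q1=[P3] Q2=[]
t=6-8: P2@Q0 runs 2, rem=3, I/O yield, promote→Q0. Q0=[P1,P2] Q1=[P3] Q2=[]
t=8-9: P1@Q0 runs 1, rem=1, I/O yield, promote→Q0. Q0=[P2,P1] Q1=[P3] Q2=[]
t=9-11: P2@Q0 runs 2, rem=1, I/O yield, promote→Q0. Q0=[P1,P2] Q1=[P3] Q2=[]
t=11-12: P1@Q0 runs 1, rem=0, completes. Q0=[P2] Q1=[P3] Q2=[]
t=12-13: P2@Q0 runs 1, rem=0, completes. Q0=[] Q1=[P3] Q2=[]
t=13-17: P3@Q1 runs 4, rem=1, quantum used, demote→Q2. Q0=[] Q1=[] Q2=[P3]
t=17-18: P3@Q2 runs 1, rem=0, completes. Q0=[] Q1=[] Q2=[]

Answer: P1(0-1) P2(1-3) P3(3-5) P1(5-6) P2(6-8) P1(8-9) P2(9-11) P1(11-12) P2(12-13) P3(13-17) P3(17-18)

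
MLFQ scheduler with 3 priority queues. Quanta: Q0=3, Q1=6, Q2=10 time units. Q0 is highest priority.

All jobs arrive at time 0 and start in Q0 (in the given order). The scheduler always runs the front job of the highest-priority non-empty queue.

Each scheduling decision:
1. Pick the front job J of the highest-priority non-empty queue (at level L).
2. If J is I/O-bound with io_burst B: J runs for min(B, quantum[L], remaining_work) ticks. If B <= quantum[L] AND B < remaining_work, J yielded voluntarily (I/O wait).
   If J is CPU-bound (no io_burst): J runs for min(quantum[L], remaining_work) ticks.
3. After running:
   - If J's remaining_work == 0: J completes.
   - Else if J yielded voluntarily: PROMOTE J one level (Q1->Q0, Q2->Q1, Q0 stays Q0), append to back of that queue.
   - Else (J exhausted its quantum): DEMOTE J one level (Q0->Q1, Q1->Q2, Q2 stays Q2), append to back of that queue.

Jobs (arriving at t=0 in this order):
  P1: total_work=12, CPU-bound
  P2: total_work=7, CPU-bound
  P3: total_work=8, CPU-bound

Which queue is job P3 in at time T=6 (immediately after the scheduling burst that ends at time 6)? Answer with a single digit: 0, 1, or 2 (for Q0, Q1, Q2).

t=0-3: P1@Q0 runs 3, rem=9, quantum used, demote→Q1. Q0=[P2,P3] Q1=[P1] Q2=[]
t=3-6: P2@Q0 runs 3, rem=4, quantum used, demote→Q1. Q0=[P3] Q1=[P1,P2] Q2=[]
t=6-9: P3@Q0 runs 3, rem=5, quantum used, demote→Q1. Q0=[] Q1=[P1,P2,P3] Q2=[]
t=9-15: P1@Q1 runs 6, rem=3, quantum used, demote→Q2. Q0=[] Q1=[P2,P3] Q2=[P1]
t=15-19: P2@Q1 runs 4, rem=0, completes. Q0=[] Q1=[P3] Q2=[P1]
t=19-24: P3@Q1 runs 5, rem=0, completes. Q0=[] Q1=[] Q2=[P1]
t=24-27: P1@Q2 runs 3, rem=0, completes. Q0=[] Q1=[] Q2=[]

Answer: 0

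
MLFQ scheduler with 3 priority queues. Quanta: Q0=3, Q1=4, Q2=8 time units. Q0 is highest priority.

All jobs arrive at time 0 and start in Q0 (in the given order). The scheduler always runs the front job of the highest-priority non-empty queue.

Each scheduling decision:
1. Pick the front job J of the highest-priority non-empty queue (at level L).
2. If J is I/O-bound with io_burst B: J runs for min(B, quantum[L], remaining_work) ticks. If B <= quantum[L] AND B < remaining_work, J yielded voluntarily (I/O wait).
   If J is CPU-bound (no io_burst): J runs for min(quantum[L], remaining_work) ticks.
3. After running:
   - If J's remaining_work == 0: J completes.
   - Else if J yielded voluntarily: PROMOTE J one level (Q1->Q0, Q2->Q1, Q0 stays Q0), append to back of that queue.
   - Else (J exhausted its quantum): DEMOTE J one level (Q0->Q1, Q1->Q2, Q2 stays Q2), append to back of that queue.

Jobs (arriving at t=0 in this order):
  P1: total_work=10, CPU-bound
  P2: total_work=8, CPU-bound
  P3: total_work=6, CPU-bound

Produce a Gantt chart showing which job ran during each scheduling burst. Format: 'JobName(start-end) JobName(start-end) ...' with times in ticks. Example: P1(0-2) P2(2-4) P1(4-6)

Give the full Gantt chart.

t=0-3: P1@Q0 runs 3, rem=7, quantum used, demote→Q1. Q0=[P2,P3] Q1=[P1] Q2=[]
t=3-6: P2@Q0 runs 3, rem=5, quantum used, demote→Q1. Q0=[P3] Q1=[P1,P2] Q2=[]
t=6-9: P3@Q0 runs 3, rem=3, quantum used, demote→Q1. Q0=[] Q1=[P1,P2,P3] Q2=[]
t=9-13: P1@Q1 runs 4, rem=3, quantum used, demote→Q2. Q0=[] Q1=[P2,P3] Q2=[P1]
t=13-17: P2@Q1 runs 4, rem=1, quantum used, demote→Q2. Q0=[] Q1=[P3] Q2=[P1,P2]
t=17-20: P3@Q1 runs 3, rem=0, completes. Q0=[] Q1=[] Q2=[P1,P2]
t=20-23: P1@Q2 runs 3, rem=0, completes. Q0=[] Q1=[] Q2=[P2]
t=23-24: P2@Q2 runs 1, rem=0, completes. Q0=[] Q1=[] Q2=[]

Answer: P1(0-3) P2(3-6) P3(6-9) P1(9-13) P2(13-17) P3(17-20) P1(20-23) P2(23-24)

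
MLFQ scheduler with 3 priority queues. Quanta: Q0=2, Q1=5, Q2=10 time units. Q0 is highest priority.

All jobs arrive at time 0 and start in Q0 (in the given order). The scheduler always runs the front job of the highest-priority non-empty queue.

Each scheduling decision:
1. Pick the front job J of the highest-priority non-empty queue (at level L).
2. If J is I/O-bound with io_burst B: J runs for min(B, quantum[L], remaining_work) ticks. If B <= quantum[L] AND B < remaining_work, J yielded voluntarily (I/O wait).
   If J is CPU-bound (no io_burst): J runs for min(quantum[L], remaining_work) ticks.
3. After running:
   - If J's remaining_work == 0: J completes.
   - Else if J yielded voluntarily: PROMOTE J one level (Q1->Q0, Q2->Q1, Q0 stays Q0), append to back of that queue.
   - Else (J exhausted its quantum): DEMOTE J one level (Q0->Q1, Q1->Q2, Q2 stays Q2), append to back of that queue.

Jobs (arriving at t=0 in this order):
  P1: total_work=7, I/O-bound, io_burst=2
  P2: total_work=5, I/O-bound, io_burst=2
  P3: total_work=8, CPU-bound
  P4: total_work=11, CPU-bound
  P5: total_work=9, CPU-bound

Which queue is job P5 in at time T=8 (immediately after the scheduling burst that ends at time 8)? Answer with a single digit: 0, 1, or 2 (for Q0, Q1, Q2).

Answer: 0

Derivation:
t=0-2: P1@Q0 runs 2, rem=5, I/O yield, promote→Q0. Q0=[P2,P3,P4,P5,P1] Q1=[] Q2=[]
t=2-4: P2@Q0 runs 2, rem=3, I/O yield, promote→Q0. Q0=[P3,P4,P5,P1,P2] Q1=[] Q2=[]
t=4-6: P3@Q0 runs 2, rem=6, quantum used, demote→Q1. Q0=[P4,P5,P1,P2] Q1=[P3] Q2=[]
t=6-8: P4@Q0 runs 2, rem=9, quantum used, demote→Q1. Q0=[P5,P1,P2] Q1=[P3,P4] Q2=[]
t=8-10: P5@Q0 runs 2, rem=7, quantum used, demote→Q1. Q0=[P1,P2] Q1=[P3,P4,P5] Q2=[]
t=10-12: P1@Q0 runs 2, rem=3, I/O yield, promote→Q0. Q0=[P2,P1] Q1=[P3,P4,P5] Q2=[]
t=12-14: P2@Q0 runs 2, rem=1, I/O yield, promote→Q0. Q0=[P1,P2] Q1=[P3,P4,P5] Q2=[]
t=14-16: P1@Q0 runs 2, rem=1, I/O yield, promote→Q0. Q0=[P2,P1] Q1=[P3,P4,P5] Q2=[]
t=16-17: P2@Q0 runs 1, rem=0, completes. Q0=[P1] Q1=[P3,P4,P5] Q2=[]
t=17-18: P1@Q0 runs 1, rem=0, completes. Q0=[] Q1=[P3,P4,P5] Q2=[]
t=18-23: P3@Q1 runs 5, rem=1, quantum used, demote→Q2. Q0=[] Q1=[P4,P5] Q2=[P3]
t=23-28: P4@Q1 runs 5, rem=4, quantum used, demote→Q2. Q0=[] Q1=[P5] Q2=[P3,P4]
t=28-33: P5@Q1 runs 5, rem=2, quantum used, demote→Q2. Q0=[] Q1=[] Q2=[P3,P4,P5]
t=33-34: P3@Q2 runs 1, rem=0, completes. Q0=[] Q1=[] Q2=[P4,P5]
t=34-38: P4@Q2 runs 4, rem=0, completes. Q0=[] Q1=[] Q2=[P5]
t=38-40: P5@Q2 runs 2, rem=0, completes. Q0=[] Q1=[] Q2=[]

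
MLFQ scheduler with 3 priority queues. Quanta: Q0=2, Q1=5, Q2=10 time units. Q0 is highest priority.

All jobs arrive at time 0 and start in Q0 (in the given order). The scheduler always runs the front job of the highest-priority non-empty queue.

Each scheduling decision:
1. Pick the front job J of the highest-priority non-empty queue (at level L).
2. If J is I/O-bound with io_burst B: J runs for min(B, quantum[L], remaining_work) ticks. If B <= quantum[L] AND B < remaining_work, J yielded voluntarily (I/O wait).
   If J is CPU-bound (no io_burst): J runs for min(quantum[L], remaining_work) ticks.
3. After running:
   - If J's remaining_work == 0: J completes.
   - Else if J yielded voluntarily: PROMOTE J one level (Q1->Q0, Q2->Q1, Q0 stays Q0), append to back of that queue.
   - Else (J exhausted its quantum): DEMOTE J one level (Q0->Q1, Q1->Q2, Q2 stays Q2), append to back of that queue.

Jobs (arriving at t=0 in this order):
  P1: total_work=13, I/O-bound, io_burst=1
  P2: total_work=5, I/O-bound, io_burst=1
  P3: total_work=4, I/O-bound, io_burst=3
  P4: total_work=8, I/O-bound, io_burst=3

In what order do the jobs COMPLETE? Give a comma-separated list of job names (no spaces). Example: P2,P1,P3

Answer: P2,P1,P3,P4

Derivation:
t=0-1: P1@Q0 runs 1, rem=12, I/O yield, promote→Q0. Q0=[P2,P3,P4,P1] Q1=[] Q2=[]
t=1-2: P2@Q0 runs 1, rem=4, I/O yield, promote→Q0. Q0=[P3,P4,P1,P2] Q1=[] Q2=[]
t=2-4: P3@Q0 runs 2, rem=2, quantum used, demote→Q1. Q0=[P4,P1,P2] Q1=[P3] Q2=[]
t=4-6: P4@Q0 runs 2, rem=6, quantum used, demote→Q1. Q0=[P1,P2] Q1=[P3,P4] Q2=[]
t=6-7: P1@Q0 runs 1, rem=11, I/O yield, promote→Q0. Q0=[P2,P1] Q1=[P3,P4] Q2=[]
t=7-8: P2@Q0 runs 1, rem=3, I/O yield, promote→Q0. Q0=[P1,P2] Q1=[P3,P4] Q2=[]
t=8-9: P1@Q0 runs 1, rem=10, I/O yield, promote→Q0. Q0=[P2,P1] Q1=[P3,P4] Q2=[]
t=9-10: P2@Q0 runs 1, rem=2, I/O yield, promote→Q0. Q0=[P1,P2] Q1=[P3,P4] Q2=[]
t=10-11: P1@Q0 runs 1, rem=9, I/O yield, promote→Q0. Q0=[P2,P1] Q1=[P3,P4] Q2=[]
t=11-12: P2@Q0 runs 1, rem=1, I/O yield, promote→Q0. Q0=[P1,P2] Q1=[P3,P4] Q2=[]
t=12-13: P1@Q0 runs 1, rem=8, I/O yield, promote→Q0. Q0=[P2,P1] Q1=[P3,P4] Q2=[]
t=13-14: P2@Q0 runs 1, rem=0, completes. Q0=[P1] Q1=[P3,P4] Q2=[]
t=14-15: P1@Q0 runs 1, rem=7, I/O yield, promote→Q0. Q0=[P1] Q1=[P3,P4] Q2=[]
t=15-16: P1@Q0 runs 1, rem=6, I/O yield, promote→Q0. Q0=[P1] Q1=[P3,P4] Q2=[]
t=16-17: P1@Q0 runs 1, rem=5, I/O yield, promote→Q0. Q0=[P1] Q1=[P3,P4] Q2=[]
t=17-18: P1@Q0 runs 1, rem=4, I/O yield, promote→Q0. Q0=[P1] Q1=[P3,P4] Q2=[]
t=18-19: P1@Q0 runs 1, rem=3, I/O yield, promote→Q0. Q0=[P1] Q1=[P3,P4] Q2=[]
t=19-20: P1@Q0 runs 1, rem=2, I/O yield, promote→Q0. Q0=[P1] Q1=[P3,P4] Q2=[]
t=20-21: P1@Q0 runs 1, rem=1, I/O yield, promote→Q0. Q0=[P1] Q1=[P3,P4] Q2=[]
t=21-22: P1@Q0 runs 1, rem=0, completes. Q0=[] Q1=[P3,P4] Q2=[]
t=22-24: P3@Q1 runs 2, rem=0, completes. Q0=[] Q1=[P4] Q2=[]
t=24-27: P4@Q1 runs 3, rem=3, I/O yield, promote→Q0. Q0=[P4] Q1=[] Q2=[]
t=27-29: P4@Q0 runs 2, rem=1, quantum used, demote→Q1. Q0=[] Q1=[P4] Q2=[]
t=29-30: P4@Q1 runs 1, rem=0, completes. Q0=[] Q1=[] Q2=[]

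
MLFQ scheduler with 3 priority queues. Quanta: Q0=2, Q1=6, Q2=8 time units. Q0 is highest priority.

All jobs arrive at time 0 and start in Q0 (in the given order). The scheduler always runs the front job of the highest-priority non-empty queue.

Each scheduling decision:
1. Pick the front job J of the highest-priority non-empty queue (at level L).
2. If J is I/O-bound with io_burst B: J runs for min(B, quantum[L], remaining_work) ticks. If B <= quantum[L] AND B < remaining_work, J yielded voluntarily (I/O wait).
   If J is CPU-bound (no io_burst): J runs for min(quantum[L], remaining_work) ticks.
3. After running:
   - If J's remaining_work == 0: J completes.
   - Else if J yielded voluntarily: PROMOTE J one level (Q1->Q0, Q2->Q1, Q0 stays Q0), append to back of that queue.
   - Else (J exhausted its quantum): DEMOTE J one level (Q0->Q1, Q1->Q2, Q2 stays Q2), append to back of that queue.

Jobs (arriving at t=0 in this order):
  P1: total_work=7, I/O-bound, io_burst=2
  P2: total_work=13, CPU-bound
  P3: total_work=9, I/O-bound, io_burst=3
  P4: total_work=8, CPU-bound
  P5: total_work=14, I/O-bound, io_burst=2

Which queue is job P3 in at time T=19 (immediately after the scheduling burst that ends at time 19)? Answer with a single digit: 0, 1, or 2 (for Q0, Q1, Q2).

t=0-2: P1@Q0 runs 2, rem=5, I/O yield, promote→Q0. Q0=[P2,P3,P4,P5,P1] Q1=[] Q2=[]
t=2-4: P2@Q0 runs 2, rem=11, quantum used, demote→Q1. Q0=[P3,P4,P5,P1] Q1=[P2] Q2=[]
t=4-6: P3@Q0 runs 2, rem=7, quantum used, demote→Q1. Q0=[P4,P5,P1] Q1=[P2,P3] Q2=[]
t=6-8: P4@Q0 runs 2, rem=6, quantum used, demote→Q1. Q0=[P5,P1] Q1=[P2,P3,P4] Q2=[]
t=8-10: P5@Q0 runs 2, rem=12, I/O yield, promote→Q0. Q0=[P1,P5] Q1=[P2,P3,P4] Q2=[]
t=10-12: P1@Q0 runs 2, rem=3, I/O yield, promote→Q0. Q0=[P5,P1] Q1=[P2,P3,P4] Q2=[]
t=12-14: P5@Q0 runs 2, rem=10, I/O yield, promote→Q0. Q0=[P1,P5] Q1=[P2,P3,P4] Q2=[]
t=14-16: P1@Q0 runs 2, rem=1, I/O yield, promote→Q0. Q0=[P5,P1] Q1=[P2,P3,P4] Q2=[]
t=16-18: P5@Q0 runs 2, rem=8, I/O yield, promote→Q0. Q0=[P1,P5] Q1=[P2,P3,P4] Q2=[]
t=18-19: P1@Q0 runs 1, rem=0, completes. Q0=[P5] Q1=[P2,P3,P4] Q2=[]
t=19-21: P5@Q0 runs 2, rem=6, I/O yield, promote→Q0. Q0=[P5] Q1=[P2,P3,P4] Q2=[]
t=21-23: P5@Q0 runs 2, rem=4, I/O yield, promote→Q0. Q0=[P5] Q1=[P2,P3,P4] Q2=[]
t=23-25: P5@Q0 runs 2, rem=2, I/O yield, promote→Q0. Q0=[P5] Q1=[P2,P3,P4] Q2=[]
t=25-27: P5@Q0 runs 2, rem=0, completes. Q0=[] Q1=[P2,P3,P4] Q2=[]
t=27-33: P2@Q1 runs 6, rem=5, quantum used, demote→Q2. Q0=[] Q1=[P3,P4] Q2=[P2]
t=33-36: P3@Q1 runs 3, rem=4, I/O yield, promote→Q0. Q0=[P3] Q1=[P4] Q2=[P2]
t=36-38: P3@Q0 runs 2, rem=2, quantum used, demote→Q1. Q0=[] Q1=[P4,P3] Q2=[P2]
t=38-44: P4@Q1 runs 6, rem=0, completes. Q0=[] Q1=[P3] Q2=[P2]
t=44-46: P3@Q1 runs 2, rem=0, completes. Q0=[] Q1=[] Q2=[P2]
t=46-51: P2@Q2 runs 5, rem=0, completes. Q0=[] Q1=[] Q2=[]

Answer: 1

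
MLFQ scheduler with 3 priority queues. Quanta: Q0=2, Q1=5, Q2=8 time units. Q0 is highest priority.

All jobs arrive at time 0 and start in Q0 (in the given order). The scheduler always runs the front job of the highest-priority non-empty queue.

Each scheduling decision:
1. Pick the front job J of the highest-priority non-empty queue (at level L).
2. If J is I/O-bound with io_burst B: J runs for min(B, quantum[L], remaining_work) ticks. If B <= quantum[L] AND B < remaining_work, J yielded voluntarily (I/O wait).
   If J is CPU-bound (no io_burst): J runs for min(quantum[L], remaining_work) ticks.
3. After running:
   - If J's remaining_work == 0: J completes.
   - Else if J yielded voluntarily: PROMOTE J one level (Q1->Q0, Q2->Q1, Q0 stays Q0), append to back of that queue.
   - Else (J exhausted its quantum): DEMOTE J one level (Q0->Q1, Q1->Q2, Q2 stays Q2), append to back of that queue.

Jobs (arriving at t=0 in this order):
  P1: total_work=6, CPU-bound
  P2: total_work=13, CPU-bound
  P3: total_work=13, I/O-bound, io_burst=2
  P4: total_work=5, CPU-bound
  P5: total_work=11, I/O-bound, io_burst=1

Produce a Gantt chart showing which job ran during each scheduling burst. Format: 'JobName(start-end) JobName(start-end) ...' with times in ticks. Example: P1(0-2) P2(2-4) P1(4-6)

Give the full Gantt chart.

t=0-2: P1@Q0 runs 2, rem=4, quantum used, demote→Q1. Q0=[P2,P3,P4,P5] Q1=[P1] Q2=[]
t=2-4: P2@Q0 runs 2, rem=11, quantum used, demote→Q1. Q0=[P3,P4,P5] Q1=[P1,P2] Q2=[]
t=4-6: P3@Q0 runs 2, rem=11, I/O yield, promote→Q0. Q0=[P4,P5,P3] Q1=[P1,P2] Q2=[]
t=6-8: P4@Q0 runs 2, rem=3, quantum used, demote→Q1. Q0=[P5,P3] Q1=[P1,P2,P4] Q2=[]
t=8-9: P5@Q0 runs 1, rem=10, I/O yield, promote→Q0. Q0=[P3,P5] Q1=[P1,P2,P4] Q2=[]
t=9-11: P3@Q0 runs 2, rem=9, I/O yield, promote→Q0. Q0=[P5,P3] Q1=[P1,P2,P4] Q2=[]
t=11-12: P5@Q0 runs 1, rem=9, I/O yield, promote→Q0. Q0=[P3,P5] Q1=[P1,P2,P4] Q2=[]
t=12-14: P3@Q0 runs 2, rem=7, I/O yield, promote→Q0. Q0=[P5,P3] Q1=[P1,P2,P4] Q2=[]
t=14-15: P5@Q0 runs 1, rem=8, I/O yield, promote→Q0. Q0=[P3,P5] Q1=[P1,P2,P4] Q2=[]
t=15-17: P3@Q0 runs 2, rem=5, I/O yield, promote→Q0. Q0=[P5,P3] Q1=[P1,P2,P4] Q2=[]
t=17-18: P5@Q0 runs 1, rem=7, I/O yield, promote→Q0. Q0=[P3,P5] Q1=[P1,P2,P4] Q2=[]
t=18-20: P3@Q0 runs 2, rem=3, I/O yield, promote→Q0. Q0=[P5,P3] Q1=[P1,P2,P4] Q2=[]
t=20-21: P5@Q0 runs 1, rem=6, I/O yield, promote→Q0. Q0=[P3,P5] Q1=[P1,P2,P4] Q2=[]
t=21-23: P3@Q0 runs 2, rem=1, I/O yield, promote→Q0. Q0=[P5,P3] Q1=[P1,P2,P4] Q2=[]
t=23-24: P5@Q0 runs 1, rem=5, I/O yield, promote→Q0. Q0=[P3,P5] Q1=[P1,P2,P4] Q2=[]
t=24-25: P3@Q0 runs 1, rem=0, completes. Q0=[P5] Q1=[P1,P2,P4] Q2=[]
t=25-26: P5@Q0 runs 1, rem=4, I/O yield, promote→Q0. Q0=[P5] Q1=[P1,P2,P4] Q2=[]
t=26-27: P5@Q0 runs 1, rem=3, I/O yield, promote→Q0. Q0=[P5] Q1=[P1,P2,P4] Q2=[]
t=27-28: P5@Q0 runs 1, rem=2, I/O yield, promote→Q0. Q0=[P5] Q1=[P1,P2,P4] Q2=[]
t=28-29: P5@Q0 runs 1, rem=1, I/O yield, promote→Q0. Q0=[P5] Q1=[P1,P2,P4] Q2=[]
t=29-30: P5@Q0 runs 1, rem=0, completes. Q0=[] Q1=[P1,P2,P4] Q2=[]
t=30-34: P1@Q1 runs 4, rem=0, completes. Q0=[] Q1=[P2,P4] Q2=[]
t=34-39: P2@Q1 runs 5, rem=6, quantum used, demote→Q2. Q0=[] Q1=[P4] Q2=[P2]
t=39-42: P4@Q1 runs 3, rem=0, completes. Q0=[] Q1=[] Q2=[P2]
t=42-48: P2@Q2 runs 6, rem=0, completes. Q0=[] Q1=[] Q2=[]

Answer: P1(0-2) P2(2-4) P3(4-6) P4(6-8) P5(8-9) P3(9-11) P5(11-12) P3(12-14) P5(14-15) P3(15-17) P5(17-18) P3(18-20) P5(20-21) P3(21-23) P5(23-24) P3(24-25) P5(25-26) P5(26-27) P5(27-28) P5(28-29) P5(29-30) P1(30-34) P2(34-39) P4(39-42) P2(42-48)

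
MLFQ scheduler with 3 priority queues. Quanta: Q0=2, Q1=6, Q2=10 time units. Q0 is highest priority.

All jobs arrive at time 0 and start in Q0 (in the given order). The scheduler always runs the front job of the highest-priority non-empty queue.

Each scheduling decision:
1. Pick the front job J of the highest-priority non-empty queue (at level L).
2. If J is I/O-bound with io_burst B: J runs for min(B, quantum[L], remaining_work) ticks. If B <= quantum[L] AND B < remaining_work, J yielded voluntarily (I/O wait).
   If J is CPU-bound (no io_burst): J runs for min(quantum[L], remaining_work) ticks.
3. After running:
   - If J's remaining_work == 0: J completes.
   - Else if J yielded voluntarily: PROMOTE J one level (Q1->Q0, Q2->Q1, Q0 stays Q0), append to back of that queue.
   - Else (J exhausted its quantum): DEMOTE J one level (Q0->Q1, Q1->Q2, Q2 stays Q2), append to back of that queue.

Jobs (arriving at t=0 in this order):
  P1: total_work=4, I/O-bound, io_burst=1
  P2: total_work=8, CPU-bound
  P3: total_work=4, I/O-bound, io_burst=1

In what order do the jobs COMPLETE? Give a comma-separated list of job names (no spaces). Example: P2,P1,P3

t=0-1: P1@Q0 runs 1, rem=3, I/O yield, promote→Q0. Q0=[P2,P3,P1] Q1=[] Q2=[]
t=1-3: P2@Q0 runs 2, rem=6, quantum used, demote→Q1. Q0=[P3,P1] Q1=[P2] Q2=[]
t=3-4: P3@Q0 runs 1, rem=3, I/O yield, promote→Q0. Q0=[P1,P3] Q1=[P2] Q2=[]
t=4-5: P1@Q0 runs 1, rem=2, I/O yield, promote→Q0. Q0=[P3,P1] Q1=[P2] Q2=[]
t=5-6: P3@Q0 runs 1, rem=2, I/O yield, promote→Q0. Q0=[P1,P3] Q1=[P2] Q2=[]
t=6-7: P1@Q0 runs 1, rem=1, I/O yield, promote→Q0. Q0=[P3,P1] Q1=[P2] Q2=[]
t=7-8: P3@Q0 runs 1, rem=1, I/O yield, promote→Q0. Q0=[P1,P3] Q1=[P2] Q2=[]
t=8-9: P1@Q0 runs 1, rem=0, completes. Q0=[P3] Q1=[P2] Q2=[]
t=9-10: P3@Q0 runs 1, rem=0, completes. Q0=[] Q1=[P2] Q2=[]
t=10-16: P2@Q1 runs 6, rem=0, completes. Q0=[] Q1=[] Q2=[]

Answer: P1,P3,P2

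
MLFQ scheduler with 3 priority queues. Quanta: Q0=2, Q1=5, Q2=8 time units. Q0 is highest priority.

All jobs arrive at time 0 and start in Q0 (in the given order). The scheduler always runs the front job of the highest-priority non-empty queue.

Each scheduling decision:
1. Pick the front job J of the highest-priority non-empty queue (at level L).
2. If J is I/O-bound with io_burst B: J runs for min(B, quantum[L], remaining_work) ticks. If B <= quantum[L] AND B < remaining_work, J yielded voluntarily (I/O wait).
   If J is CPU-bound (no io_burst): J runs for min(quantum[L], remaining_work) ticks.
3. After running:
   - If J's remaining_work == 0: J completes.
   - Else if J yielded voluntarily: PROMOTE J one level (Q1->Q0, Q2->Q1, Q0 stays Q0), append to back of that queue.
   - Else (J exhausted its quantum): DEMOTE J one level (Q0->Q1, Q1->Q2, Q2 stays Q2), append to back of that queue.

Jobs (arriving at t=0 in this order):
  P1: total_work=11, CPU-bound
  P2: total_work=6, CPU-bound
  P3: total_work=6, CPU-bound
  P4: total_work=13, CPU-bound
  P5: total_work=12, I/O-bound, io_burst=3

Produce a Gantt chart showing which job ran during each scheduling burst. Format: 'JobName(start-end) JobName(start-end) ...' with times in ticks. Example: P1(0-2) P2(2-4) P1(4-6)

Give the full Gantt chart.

Answer: P1(0-2) P2(2-4) P3(4-6) P4(6-8) P5(8-10) P1(10-15) P2(15-19) P3(19-23) P4(23-28) P5(28-31) P5(31-33) P5(33-36) P5(36-38) P1(38-42) P4(42-48)

Derivation:
t=0-2: P1@Q0 runs 2, rem=9, quantum used, demote→Q1. Q0=[P2,P3,P4,P5] Q1=[P1] Q2=[]
t=2-4: P2@Q0 runs 2, rem=4, quantum used, demote→Q1. Q0=[P3,P4,P5] Q1=[P1,P2] Q2=[]
t=4-6: P3@Q0 runs 2, rem=4, quantum used, demote→Q1. Q0=[P4,P5] Q1=[P1,P2,P3] Q2=[]
t=6-8: P4@Q0 runs 2, rem=11, quantum used, demote→Q1. Q0=[P5] Q1=[P1,P2,P3,P4] Q2=[]
t=8-10: P5@Q0 runs 2, rem=10, quantum used, demote→Q1. Q0=[] Q1=[P1,P2,P3,P4,P5] Q2=[]
t=10-15: P1@Q1 runs 5, rem=4, quantum used, demote→Q2. Q0=[] Q1=[P2,P3,P4,P5] Q2=[P1]
t=15-19: P2@Q1 runs 4, rem=0, completes. Q0=[] Q1=[P3,P4,P5] Q2=[P1]
t=19-23: P3@Q1 runs 4, rem=0, completes. Q0=[] Q1=[P4,P5] Q2=[P1]
t=23-28: P4@Q1 runs 5, rem=6, quantum used, demote→Q2. Q0=[] Q1=[P5] Q2=[P1,P4]
t=28-31: P5@Q1 runs 3, rem=7, I/O yield, promote→Q0. Q0=[P5] Q1=[] Q2=[P1,P4]
t=31-33: P5@Q0 runs 2, rem=5, quantum used, demote→Q1. Q0=[] Q1=[P5] Q2=[P1,P4]
t=33-36: P5@Q1 runs 3, rem=2, I/O yield, promote→Q0. Q0=[P5] Q1=[] Q2=[P1,P4]
t=36-38: P5@Q0 runs 2, rem=0, completes. Q0=[] Q1=[] Q2=[P1,P4]
t=38-42: P1@Q2 runs 4, rem=0, completes. Q0=[] Q1=[] Q2=[P4]
t=42-48: P4@Q2 runs 6, rem=0, completes. Q0=[] Q1=[] Q2=[]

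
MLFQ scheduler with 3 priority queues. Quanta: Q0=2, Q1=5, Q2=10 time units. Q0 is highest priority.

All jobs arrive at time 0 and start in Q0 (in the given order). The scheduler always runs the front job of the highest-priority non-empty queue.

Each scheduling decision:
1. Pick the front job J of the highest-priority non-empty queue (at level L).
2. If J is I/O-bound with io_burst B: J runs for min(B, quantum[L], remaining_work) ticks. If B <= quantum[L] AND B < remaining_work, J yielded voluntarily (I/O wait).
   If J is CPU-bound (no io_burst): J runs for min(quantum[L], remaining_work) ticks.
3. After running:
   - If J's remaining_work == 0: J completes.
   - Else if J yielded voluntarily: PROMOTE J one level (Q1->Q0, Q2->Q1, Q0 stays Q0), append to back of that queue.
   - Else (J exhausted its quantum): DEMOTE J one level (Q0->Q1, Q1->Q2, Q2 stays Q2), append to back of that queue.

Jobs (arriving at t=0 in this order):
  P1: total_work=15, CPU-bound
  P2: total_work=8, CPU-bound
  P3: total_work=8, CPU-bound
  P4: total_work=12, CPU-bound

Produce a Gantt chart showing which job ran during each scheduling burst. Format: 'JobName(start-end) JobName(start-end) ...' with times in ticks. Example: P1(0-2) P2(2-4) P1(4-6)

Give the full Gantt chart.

Answer: P1(0-2) P2(2-4) P3(4-6) P4(6-8) P1(8-13) P2(13-18) P3(18-23) P4(23-28) P1(28-36) P2(36-37) P3(37-38) P4(38-43)

Derivation:
t=0-2: P1@Q0 runs 2, rem=13, quantum used, demote→Q1. Q0=[P2,P3,P4] Q1=[P1] Q2=[]
t=2-4: P2@Q0 runs 2, rem=6, quantum used, demote→Q1. Q0=[P3,P4] Q1=[P1,P2] Q2=[]
t=4-6: P3@Q0 runs 2, rem=6, quantum used, demote→Q1. Q0=[P4] Q1=[P1,P2,P3] Q2=[]
t=6-8: P4@Q0 runs 2, rem=10, quantum used, demote→Q1. Q0=[] Q1=[P1,P2,P3,P4] Q2=[]
t=8-13: P1@Q1 runs 5, rem=8, quantum used, demote→Q2. Q0=[] Q1=[P2,P3,P4] Q2=[P1]
t=13-18: P2@Q1 runs 5, rem=1, quantum used, demote→Q2. Q0=[] Q1=[P3,P4] Q2=[P1,P2]
t=18-23: P3@Q1 runs 5, rem=1, quantum used, demote→Q2. Q0=[] Q1=[P4] Q2=[P1,P2,P3]
t=23-28: P4@Q1 runs 5, rem=5, quantum used, demote→Q2. Q0=[] Q1=[] Q2=[P1,P2,P3,P4]
t=28-36: P1@Q2 runs 8, rem=0, completes. Q0=[] Q1=[] Q2=[P2,P3,P4]
t=36-37: P2@Q2 runs 1, rem=0, completes. Q0=[] Q1=[] Q2=[P3,P4]
t=37-38: P3@Q2 runs 1, rem=0, completes. Q0=[] Q1=[] Q2=[P4]
t=38-43: P4@Q2 runs 5, rem=0, completes. Q0=[] Q1=[] Q2=[]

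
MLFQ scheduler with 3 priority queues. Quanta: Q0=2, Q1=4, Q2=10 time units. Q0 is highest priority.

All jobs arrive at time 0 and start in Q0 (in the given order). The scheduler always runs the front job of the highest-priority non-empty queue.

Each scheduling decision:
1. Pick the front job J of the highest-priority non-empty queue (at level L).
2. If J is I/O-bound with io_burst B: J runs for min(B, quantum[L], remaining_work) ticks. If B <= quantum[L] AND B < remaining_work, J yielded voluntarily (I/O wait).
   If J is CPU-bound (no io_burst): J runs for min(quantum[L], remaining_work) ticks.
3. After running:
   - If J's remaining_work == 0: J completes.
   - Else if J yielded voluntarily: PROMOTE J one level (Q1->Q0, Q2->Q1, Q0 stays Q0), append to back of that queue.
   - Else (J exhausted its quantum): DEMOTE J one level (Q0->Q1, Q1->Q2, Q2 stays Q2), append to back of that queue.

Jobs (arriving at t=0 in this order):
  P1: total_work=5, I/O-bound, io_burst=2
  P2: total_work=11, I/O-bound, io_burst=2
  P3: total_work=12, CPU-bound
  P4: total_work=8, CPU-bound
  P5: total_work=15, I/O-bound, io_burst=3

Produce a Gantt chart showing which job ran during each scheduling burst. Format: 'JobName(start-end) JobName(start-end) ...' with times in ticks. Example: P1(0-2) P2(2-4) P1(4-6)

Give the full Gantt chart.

Answer: P1(0-2) P2(2-4) P3(4-6) P4(6-8) P5(8-10) P1(10-12) P2(12-14) P1(14-15) P2(15-17) P2(17-19) P2(19-21) P2(21-22) P3(22-26) P4(26-30) P5(30-33) P5(33-35) P5(35-38) P5(38-40) P5(40-43) P3(43-49) P4(49-51)

Derivation:
t=0-2: P1@Q0 runs 2, rem=3, I/O yield, promote→Q0. Q0=[P2,P3,P4,P5,P1] Q1=[] Q2=[]
t=2-4: P2@Q0 runs 2, rem=9, I/O yield, promote→Q0. Q0=[P3,P4,P5,P1,P2] Q1=[] Q2=[]
t=4-6: P3@Q0 runs 2, rem=10, quantum used, demote→Q1. Q0=[P4,P5,P1,P2] Q1=[P3] Q2=[]
t=6-8: P4@Q0 runs 2, rem=6, quantum used, demote→Q1. Q0=[P5,P1,P2] Q1=[P3,P4] Q2=[]
t=8-10: P5@Q0 runs 2, rem=13, quantum used, demote→Q1. Q0=[P1,P2] Q1=[P3,P4,P5] Q2=[]
t=10-12: P1@Q0 runs 2, rem=1, I/O yield, promote→Q0. Q0=[P2,P1] Q1=[P3,P4,P5] Q2=[]
t=12-14: P2@Q0 runs 2, rem=7, I/O yield, promote→Q0. Q0=[P1,P2] Q1=[P3,P4,P5] Q2=[]
t=14-15: P1@Q0 runs 1, rem=0, completes. Q0=[P2] Q1=[P3,P4,P5] Q2=[]
t=15-17: P2@Q0 runs 2, rem=5, I/O yield, promote→Q0. Q0=[P2] Q1=[P3,P4,P5] Q2=[]
t=17-19: P2@Q0 runs 2, rem=3, I/O yield, promote→Q0. Q0=[P2] Q1=[P3,P4,P5] Q2=[]
t=19-21: P2@Q0 runs 2, rem=1, I/O yield, promote→Q0. Q0=[P2] Q1=[P3,P4,P5] Q2=[]
t=21-22: P2@Q0 runs 1, rem=0, completes. Q0=[] Q1=[P3,P4,P5] Q2=[]
t=22-26: P3@Q1 runs 4, rem=6, quantum used, demote→Q2. Q0=[] Q1=[P4,P5] Q2=[P3]
t=26-30: P4@Q1 runs 4, rem=2, quantum used, demote→Q2. Q0=[] Q1=[P5] Q2=[P3,P4]
t=30-33: P5@Q1 runs 3, rem=10, I/O yield, promote→Q0. Q0=[P5] Q1=[] Q2=[P3,P4]
t=33-35: P5@Q0 runs 2, rem=8, quantum used, demote→Q1. Q0=[] Q1=[P5] Q2=[P3,P4]
t=35-38: P5@Q1 runs 3, rem=5, I/O yield, promote→Q0. Q0=[P5] Q1=[] Q2=[P3,P4]
t=38-40: P5@Q0 runs 2, rem=3, quantum used, demote→Q1. Q0=[] Q1=[P5] Q2=[P3,P4]
t=40-43: P5@Q1 runs 3, rem=0, completes. Q0=[] Q1=[] Q2=[P3,P4]
t=43-49: P3@Q2 runs 6, rem=0, completes. Q0=[] Q1=[] Q2=[P4]
t=49-51: P4@Q2 runs 2, rem=0, completes. Q0=[] Q1=[] Q2=[]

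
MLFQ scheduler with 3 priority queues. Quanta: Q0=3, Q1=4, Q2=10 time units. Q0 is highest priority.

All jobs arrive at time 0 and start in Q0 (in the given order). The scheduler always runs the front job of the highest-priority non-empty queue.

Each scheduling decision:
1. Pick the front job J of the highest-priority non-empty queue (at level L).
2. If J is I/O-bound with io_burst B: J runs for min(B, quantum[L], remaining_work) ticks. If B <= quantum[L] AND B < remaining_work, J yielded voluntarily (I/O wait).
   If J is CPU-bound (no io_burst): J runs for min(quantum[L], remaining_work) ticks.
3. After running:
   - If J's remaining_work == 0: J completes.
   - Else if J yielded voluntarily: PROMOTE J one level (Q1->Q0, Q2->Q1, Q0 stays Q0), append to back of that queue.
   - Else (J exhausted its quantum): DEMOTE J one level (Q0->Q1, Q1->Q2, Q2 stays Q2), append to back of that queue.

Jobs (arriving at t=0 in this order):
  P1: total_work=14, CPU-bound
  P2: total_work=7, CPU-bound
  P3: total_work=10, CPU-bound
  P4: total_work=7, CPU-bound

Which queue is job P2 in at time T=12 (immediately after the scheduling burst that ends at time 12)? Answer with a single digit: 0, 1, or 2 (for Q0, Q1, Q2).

Answer: 1

Derivation:
t=0-3: P1@Q0 runs 3, rem=11, quantum used, demote→Q1. Q0=[P2,P3,P4] Q1=[P1] Q2=[]
t=3-6: P2@Q0 runs 3, rem=4, quantum used, demote→Q1. Q0=[P3,P4] Q1=[P1,P2] Q2=[]
t=6-9: P3@Q0 runs 3, rem=7, quantum used, demote→Q1. Q0=[P4] Q1=[P1,P2,P3] Q2=[]
t=9-12: P4@Q0 runs 3, rem=4, quantum used, demote→Q1. Q0=[] Q1=[P1,P2,P3,P4] Q2=[]
t=12-16: P1@Q1 runs 4, rem=7, quantum used, demote→Q2. Q0=[] Q1=[P2,P3,P4] Q2=[P1]
t=16-20: P2@Q1 runs 4, rem=0, completes. Q0=[] Q1=[P3,P4] Q2=[P1]
t=20-24: P3@Q1 runs 4, rem=3, quantum used, demote→Q2. Q0=[] Q1=[P4] Q2=[P1,P3]
t=24-28: P4@Q1 runs 4, rem=0, completes. Q0=[] Q1=[] Q2=[P1,P3]
t=28-35: P1@Q2 runs 7, rem=0, completes. Q0=[] Q1=[] Q2=[P3]
t=35-38: P3@Q2 runs 3, rem=0, completes. Q0=[] Q1=[] Q2=[]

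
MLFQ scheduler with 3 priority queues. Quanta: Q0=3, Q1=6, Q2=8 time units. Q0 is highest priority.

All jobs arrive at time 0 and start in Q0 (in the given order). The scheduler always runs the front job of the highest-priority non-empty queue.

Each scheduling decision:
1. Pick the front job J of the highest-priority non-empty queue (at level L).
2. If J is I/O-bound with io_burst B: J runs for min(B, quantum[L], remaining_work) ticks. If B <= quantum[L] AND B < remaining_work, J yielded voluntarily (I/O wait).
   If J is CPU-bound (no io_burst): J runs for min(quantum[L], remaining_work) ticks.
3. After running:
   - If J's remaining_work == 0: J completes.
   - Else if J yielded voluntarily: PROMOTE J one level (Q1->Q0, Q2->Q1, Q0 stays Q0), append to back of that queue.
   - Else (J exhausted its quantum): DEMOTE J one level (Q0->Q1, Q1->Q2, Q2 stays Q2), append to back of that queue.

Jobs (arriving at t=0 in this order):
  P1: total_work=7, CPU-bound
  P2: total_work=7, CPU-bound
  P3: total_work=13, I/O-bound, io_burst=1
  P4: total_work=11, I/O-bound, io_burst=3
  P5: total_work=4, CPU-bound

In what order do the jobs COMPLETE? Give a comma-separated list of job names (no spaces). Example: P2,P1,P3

t=0-3: P1@Q0 runs 3, rem=4, quantum used, demote→Q1. Q0=[P2,P3,P4,P5] Q1=[P1] Q2=[]
t=3-6: P2@Q0 runs 3, rem=4, quantum used, demote→Q1. Q0=[P3,P4,P5] Q1=[P1,P2] Q2=[]
t=6-7: P3@Q0 runs 1, rem=12, I/O yield, promote→Q0. Q0=[P4,P5,P3] Q1=[P1,P2] Q2=[]
t=7-10: P4@Q0 runs 3, rem=8, I/O yield, promote→Q0. Q0=[P5,P3,P4] Q1=[P1,P2] Q2=[]
t=10-13: P5@Q0 runs 3, rem=1, quantum used, demote→Q1. Q0=[P3,P4] Q1=[P1,P2,P5] Q2=[]
t=13-14: P3@Q0 runs 1, rem=11, I/O yield, promote→Q0. Q0=[P4,P3] Q1=[P1,P2,P5] Q2=[]
t=14-17: P4@Q0 runs 3, rem=5, I/O yield, promote→Q0. Q0=[P3,P4] Q1=[P1,P2,P5] Q2=[]
t=17-18: P3@Q0 runs 1, rem=10, I/O yield, promote→Q0. Q0=[P4,P3] Q1=[P1,P2,P5] Q2=[]
t=18-21: P4@Q0 runs 3, rem=2, I/O yield, promote→Q0. Q0=[P3,P4] Q1=[P1,P2,P5] Q2=[]
t=21-22: P3@Q0 runs 1, rem=9, I/O yield, promote→Q0. Q0=[P4,P3] Q1=[P1,P2,P5] Q2=[]
t=22-24: P4@Q0 runs 2, rem=0, completes. Q0=[P3] Q1=[P1,P2,P5] Q2=[]
t=24-25: P3@Q0 runs 1, rem=8, I/O yield, promote→Q0. Q0=[P3] Q1=[P1,P2,P5] Q2=[]
t=25-26: P3@Q0 runs 1, rem=7, I/O yield, promote→Q0. Q0=[P3] Q1=[P1,P2,P5] Q2=[]
t=26-27: P3@Q0 runs 1, rem=6, I/O yield, promote→Q0. Q0=[P3] Q1=[P1,P2,P5] Q2=[]
t=27-28: P3@Q0 runs 1, rem=5, I/O yield, promote→Q0. Q0=[P3] Q1=[P1,P2,P5] Q2=[]
t=28-29: P3@Q0 runs 1, rem=4, I/O yield, promote→Q0. Q0=[P3] Q1=[P1,P2,P5] Q2=[]
t=29-30: P3@Q0 runs 1, rem=3, I/O yield, promote→Q0. Q0=[P3] Q1=[P1,P2,P5] Q2=[]
t=30-31: P3@Q0 runs 1, rem=2, I/O yield, promote→Q0. Q0=[P3] Q1=[P1,P2,P5] Q2=[]
t=31-32: P3@Q0 runs 1, rem=1, I/O yield, promote→Q0. Q0=[P3] Q1=[P1,P2,P5] Q2=[]
t=32-33: P3@Q0 runs 1, rem=0, completes. Q0=[] Q1=[P1,P2,P5] Q2=[]
t=33-37: P1@Q1 runs 4, rem=0, completes. Q0=[] Q1=[P2,P5] Q2=[]
t=37-41: P2@Q1 runs 4, rem=0, completes. Q0=[] Q1=[P5] Q2=[]
t=41-42: P5@Q1 runs 1, rem=0, completes. Q0=[] Q1=[] Q2=[]

Answer: P4,P3,P1,P2,P5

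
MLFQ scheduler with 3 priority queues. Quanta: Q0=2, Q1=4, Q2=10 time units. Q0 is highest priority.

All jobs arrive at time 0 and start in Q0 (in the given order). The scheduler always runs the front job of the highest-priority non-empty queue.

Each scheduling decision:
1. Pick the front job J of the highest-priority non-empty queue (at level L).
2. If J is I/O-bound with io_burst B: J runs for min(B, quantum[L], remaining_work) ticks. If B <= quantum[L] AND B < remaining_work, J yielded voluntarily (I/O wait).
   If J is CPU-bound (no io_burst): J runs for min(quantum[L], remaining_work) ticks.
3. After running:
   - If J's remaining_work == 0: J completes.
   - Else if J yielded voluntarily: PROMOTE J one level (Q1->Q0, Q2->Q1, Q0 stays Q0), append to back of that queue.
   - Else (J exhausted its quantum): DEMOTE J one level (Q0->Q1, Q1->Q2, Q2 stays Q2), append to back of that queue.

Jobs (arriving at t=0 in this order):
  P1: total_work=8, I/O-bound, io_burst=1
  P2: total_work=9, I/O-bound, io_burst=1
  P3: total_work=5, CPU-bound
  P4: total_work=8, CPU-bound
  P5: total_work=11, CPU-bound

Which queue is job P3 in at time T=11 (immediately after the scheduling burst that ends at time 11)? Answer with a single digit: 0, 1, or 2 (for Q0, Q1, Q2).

t=0-1: P1@Q0 runs 1, rem=7, I/O yield, promote→Q0. Q0=[P2,P3,P4,P5,P1] Q1=[] Q2=[]
t=1-2: P2@Q0 runs 1, rem=8, I/O yield, promote→Q0. Q0=[P3,P4,P5,P1,P2] Q1=[] Q2=[]
t=2-4: P3@Q0 runs 2, rem=3, quantum used, demote→Q1. Q0=[P4,P5,P1,P2] Q1=[P3] Q2=[]
t=4-6: P4@Q0 runs 2, rem=6, quantum used, demote→Q1. Q0=[P5,P1,P2] Q1=[P3,P4] Q2=[]
t=6-8: P5@Q0 runs 2, rem=9, quantum used, demote→Q1. Q0=[P1,P2] Q1=[P3,P4,P5] Q2=[]
t=8-9: P1@Q0 runs 1, rem=6, I/O yield, promote→Q0. Q0=[P2,P1] Q1=[P3,P4,P5] Q2=[]
t=9-10: P2@Q0 runs 1, rem=7, I/O yield, promote→Q0. Q0=[P1,P2] Q1=[P3,P4,P5] Q2=[]
t=10-11: P1@Q0 runs 1, rem=5, I/O yield, promote→Q0. Q0=[P2,P1] Q1=[P3,P4,P5] Q2=[]
t=11-12: P2@Q0 runs 1, rem=6, I/O yield, promote→Q0. Q0=[P1,P2] Q1=[P3,P4,P5] Q2=[]
t=12-13: P1@Q0 runs 1, rem=4, I/O yield, promote→Q0. Q0=[P2,P1] Q1=[P3,P4,P5] Q2=[]
t=13-14: P2@Q0 runs 1, rem=5, I/O yield, promote→Q0. Q0=[P1,P2] Q1=[P3,P4,P5] Q2=[]
t=14-15: P1@Q0 runs 1, rem=3, I/O yield, promote→Q0. Q0=[P2,P1] Q1=[P3,P4,P5] Q2=[]
t=15-16: P2@Q0 runs 1, rem=4, I/O yield, promote→Q0. Q0=[P1,P2] Q1=[P3,P4,P5] Q2=[]
t=16-17: P1@Q0 runs 1, rem=2, I/O yield, promote→Q0. Q0=[P2,P1] Q1=[P3,P4,P5] Q2=[]
t=17-18: P2@Q0 runs 1, rem=3, I/O yield, promote→Q0. Q0=[P1,P2] Q1=[P3,P4,P5] Q2=[]
t=18-19: P1@Q0 runs 1, rem=1, I/O yield, promote→Q0. Q0=[P2,P1] Q1=[P3,P4,P5] Q2=[]
t=19-20: P2@Q0 runs 1, rem=2, I/O yield, promote→Q0. Q0=[P1,P2] Q1=[P3,P4,P5] Q2=[]
t=20-21: P1@Q0 runs 1, rem=0, completes. Q0=[P2] Q1=[P3,P4,P5] Q2=[]
t=21-22: P2@Q0 runs 1, rem=1, I/O yield, promote→Q0. Q0=[P2] Q1=[P3,P4,P5] Q2=[]
t=22-23: P2@Q0 runs 1, rem=0, completes. Q0=[] Q1=[P3,P4,P5] Q2=[]
t=23-26: P3@Q1 runs 3, rem=0, completes. Q0=[] Q1=[P4,P5] Q2=[]
t=26-30: P4@Q1 runs 4, rem=2, quantum used, demote→Q2. Q0=[] Q1=[P5] Q2=[P4]
t=30-34: P5@Q1 runs 4, rem=5, quantum used, demote→Q2. Q0=[] Q1=[] Q2=[P4,P5]
t=34-36: P4@Q2 runs 2, rem=0, completes. Q0=[] Q1=[] Q2=[P5]
t=36-41: P5@Q2 runs 5, rem=0, completes. Q0=[] Q1=[] Q2=[]

Answer: 1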